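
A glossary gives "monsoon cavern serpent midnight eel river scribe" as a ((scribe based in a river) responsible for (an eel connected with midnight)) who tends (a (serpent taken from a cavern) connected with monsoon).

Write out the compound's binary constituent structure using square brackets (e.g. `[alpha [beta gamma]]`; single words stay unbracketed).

Overall it is a kind of scribe (specifically "midnight eel river scribe"); the modifier is "monsoon cavern serpent".
Within "monsoon cavern serpent", the head is "serpent" (specifically "cavern serpent") and the modifier is "monsoon".
Within "cavern serpent", the head is "serpent" and the modifier is "cavern".
Within "midnight eel river scribe", the head is "scribe" (specifically "river scribe") and the modifier is "midnight eel".
Within "midnight eel", the head is "eel" and the modifier is "midnight".
Within "river scribe", the head is "scribe" and the modifier is "river".
Putting it together: [[monsoon [cavern serpent]] [[midnight eel] [river scribe]]].

[[monsoon [cavern serpent]] [[midnight eel] [river scribe]]]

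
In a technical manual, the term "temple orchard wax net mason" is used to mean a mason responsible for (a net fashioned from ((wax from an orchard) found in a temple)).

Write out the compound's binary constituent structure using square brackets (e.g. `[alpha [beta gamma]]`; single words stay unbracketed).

[[[temple [orchard wax]] net] mason]

The outermost head in the paraphrase is "mason", modified by "temple orchard wax net".
Inside "temple orchard wax net": head "net", modifier "temple orchard wax".
Inside "temple orchard wax": head "wax" (specifically "orchard wax"), modifier "temple".
Inside "orchard wax": head "wax", modifier "orchard".
Putting it together: [[[temple [orchard wax]] net] mason].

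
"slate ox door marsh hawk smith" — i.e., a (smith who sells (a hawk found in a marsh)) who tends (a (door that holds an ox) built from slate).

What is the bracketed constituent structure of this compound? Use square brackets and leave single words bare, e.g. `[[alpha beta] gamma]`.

At the top level: head "smith" (specifically "marsh hawk smith"); modifier "slate ox door".
Within "slate ox door", the head is "door" (specifically "ox door") and the modifier is "slate".
Within "ox door", the head is "door" and the modifier is "ox".
Within "marsh hawk smith", the head is "smith" and the modifier is "marsh hawk".
Within "marsh hawk", the head is "hawk" and the modifier is "marsh".
So the structure is [[slate [ox door]] [[marsh hawk] smith]].

[[slate [ox door]] [[marsh hawk] smith]]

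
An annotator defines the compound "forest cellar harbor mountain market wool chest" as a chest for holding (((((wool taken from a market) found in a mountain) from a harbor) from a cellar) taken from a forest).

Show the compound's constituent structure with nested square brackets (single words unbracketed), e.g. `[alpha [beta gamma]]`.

At the top level: head "chest"; modifier "forest cellar harbor mountain market wool".
"forest cellar harbor mountain market wool" → head "wool" (specifically "cellar harbor mountain market wool"), modifier "forest".
"cellar harbor mountain market wool" → head "wool" (specifically "harbor mountain market wool"), modifier "cellar".
"harbor mountain market wool" → head "wool" (specifically "mountain market wool"), modifier "harbor".
"mountain market wool" → head "wool" (specifically "market wool"), modifier "mountain".
"market wool" → head "wool", modifier "market".
Putting it together: [[forest [cellar [harbor [mountain [market wool]]]]] chest].

[[forest [cellar [harbor [mountain [market wool]]]]] chest]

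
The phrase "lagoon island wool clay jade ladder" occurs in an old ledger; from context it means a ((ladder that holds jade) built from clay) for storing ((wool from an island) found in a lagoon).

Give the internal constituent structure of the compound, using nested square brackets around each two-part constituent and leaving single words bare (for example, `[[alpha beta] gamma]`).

[[lagoon [island wool]] [clay [jade ladder]]]

Overall it is a kind of ladder (specifically "clay jade ladder"); the modifier is "lagoon island wool".
Within "lagoon island wool", the head is "wool" (specifically "island wool") and the modifier is "lagoon".
Within "island wool", the head is "wool" and the modifier is "island".
Within "clay jade ladder", the head is "ladder" (specifically "jade ladder") and the modifier is "clay".
Within "jade ladder", the head is "ladder" and the modifier is "jade".
Assembled: [[lagoon [island wool]] [clay [jade ladder]]].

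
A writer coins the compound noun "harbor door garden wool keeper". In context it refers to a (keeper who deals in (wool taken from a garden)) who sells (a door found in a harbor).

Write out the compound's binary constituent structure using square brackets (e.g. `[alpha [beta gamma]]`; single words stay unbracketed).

[[harbor door] [[garden wool] keeper]]

Whole compound: head "keeper" (specifically "garden wool keeper"), modifier "harbor door".
"harbor door" → head "door", modifier "harbor".
"garden wool keeper" → head "keeper", modifier "garden wool".
"garden wool" → head "wool", modifier "garden".
Assembled: [[harbor door] [[garden wool] keeper]].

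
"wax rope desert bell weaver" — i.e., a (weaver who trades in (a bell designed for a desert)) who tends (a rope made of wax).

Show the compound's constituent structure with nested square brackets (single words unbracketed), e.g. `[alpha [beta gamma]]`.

Whole compound: head "weaver" (specifically "desert bell weaver"), modifier "wax rope".
Within "wax rope", the head is "rope" and the modifier is "wax".
Within "desert bell weaver", the head is "weaver" and the modifier is "desert bell".
Within "desert bell", the head is "bell" and the modifier is "desert".
Putting it together: [[wax rope] [[desert bell] weaver]].

[[wax rope] [[desert bell] weaver]]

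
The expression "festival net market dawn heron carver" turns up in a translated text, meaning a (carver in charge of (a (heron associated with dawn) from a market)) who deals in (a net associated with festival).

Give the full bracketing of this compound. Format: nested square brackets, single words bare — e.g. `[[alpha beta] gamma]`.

The outermost head in the paraphrase is "carver" (specifically "market dawn heron carver"), modified by "festival net".
Inside "festival net": head "net", modifier "festival".
Inside "market dawn heron carver": head "carver", modifier "market dawn heron".
Inside "market dawn heron": head "heron" (specifically "dawn heron"), modifier "market".
Inside "dawn heron": head "heron", modifier "dawn".
So the structure is [[festival net] [[market [dawn heron]] carver]].

[[festival net] [[market [dawn heron]] carver]]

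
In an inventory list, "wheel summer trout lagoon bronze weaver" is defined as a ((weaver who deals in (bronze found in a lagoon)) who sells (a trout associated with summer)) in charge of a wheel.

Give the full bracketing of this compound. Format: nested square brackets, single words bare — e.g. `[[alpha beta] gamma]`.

Whole compound: head "weaver" (specifically "summer trout lagoon bronze weaver"), modifier "wheel".
"summer trout lagoon bronze weaver" → head "weaver" (specifically "lagoon bronze weaver"), modifier "summer trout".
"summer trout" → head "trout", modifier "summer".
"lagoon bronze weaver" → head "weaver", modifier "lagoon bronze".
"lagoon bronze" → head "bronze", modifier "lagoon".
Assembled: [wheel [[summer trout] [[lagoon bronze] weaver]]].

[wheel [[summer trout] [[lagoon bronze] weaver]]]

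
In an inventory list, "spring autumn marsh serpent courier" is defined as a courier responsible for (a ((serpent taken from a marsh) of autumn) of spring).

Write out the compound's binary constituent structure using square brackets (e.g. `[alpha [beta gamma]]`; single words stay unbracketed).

[[spring [autumn [marsh serpent]]] courier]

The outermost head in the paraphrase is "courier", modified by "spring autumn marsh serpent".
"spring autumn marsh serpent" → head "serpent" (specifically "autumn marsh serpent"), modifier "spring".
"autumn marsh serpent" → head "serpent" (specifically "marsh serpent"), modifier "autumn".
"marsh serpent" → head "serpent", modifier "marsh".
Putting it together: [[spring [autumn [marsh serpent]]] courier].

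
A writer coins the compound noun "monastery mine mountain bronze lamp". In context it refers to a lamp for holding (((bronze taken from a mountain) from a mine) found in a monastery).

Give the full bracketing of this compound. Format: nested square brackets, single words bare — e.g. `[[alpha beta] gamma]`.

At the top level: head "lamp"; modifier "monastery mine mountain bronze".
"monastery mine mountain bronze" → head "bronze" (specifically "mine mountain bronze"), modifier "monastery".
"mine mountain bronze" → head "bronze" (specifically "mountain bronze"), modifier "mine".
"mountain bronze" → head "bronze", modifier "mountain".
Assembled: [[monastery [mine [mountain bronze]]] lamp].

[[monastery [mine [mountain bronze]]] lamp]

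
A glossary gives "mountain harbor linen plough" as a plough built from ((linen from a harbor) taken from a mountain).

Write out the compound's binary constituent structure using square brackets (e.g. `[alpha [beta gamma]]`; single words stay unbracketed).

The outermost head in the paraphrase is "plough", modified by "mountain harbor linen".
Within "mountain harbor linen", the head is "linen" (specifically "harbor linen") and the modifier is "mountain".
Within "harbor linen", the head is "linen" and the modifier is "harbor".
Putting it together: [[mountain [harbor linen]] plough].

[[mountain [harbor linen]] plough]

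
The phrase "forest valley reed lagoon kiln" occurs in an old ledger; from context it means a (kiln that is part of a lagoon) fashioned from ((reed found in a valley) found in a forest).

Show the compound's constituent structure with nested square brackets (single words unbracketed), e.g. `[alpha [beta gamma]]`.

Whole compound: head "kiln" (specifically "lagoon kiln"), modifier "forest valley reed".
"forest valley reed" → head "reed" (specifically "valley reed"), modifier "forest".
"valley reed" → head "reed", modifier "valley".
"lagoon kiln" → head "kiln", modifier "lagoon".
Assembled: [[forest [valley reed]] [lagoon kiln]].

[[forest [valley reed]] [lagoon kiln]]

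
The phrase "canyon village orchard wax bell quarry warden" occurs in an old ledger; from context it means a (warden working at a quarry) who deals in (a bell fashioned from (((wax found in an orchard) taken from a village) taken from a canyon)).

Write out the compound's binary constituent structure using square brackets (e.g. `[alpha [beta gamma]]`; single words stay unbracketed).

The outermost head in the paraphrase is "warden" (specifically "quarry warden"), modified by "canyon village orchard wax bell".
"canyon village orchard wax bell" → head "bell", modifier "canyon village orchard wax".
"canyon village orchard wax" → head "wax" (specifically "village orchard wax"), modifier "canyon".
"village orchard wax" → head "wax" (specifically "orchard wax"), modifier "village".
"orchard wax" → head "wax", modifier "orchard".
"quarry warden" → head "warden", modifier "quarry".
Assembled: [[[canyon [village [orchard wax]]] bell] [quarry warden]].

[[[canyon [village [orchard wax]]] bell] [quarry warden]]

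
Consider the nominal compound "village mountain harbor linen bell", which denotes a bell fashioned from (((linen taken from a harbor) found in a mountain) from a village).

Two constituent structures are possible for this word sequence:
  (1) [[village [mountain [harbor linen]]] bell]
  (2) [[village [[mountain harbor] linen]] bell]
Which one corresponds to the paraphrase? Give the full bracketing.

The paraphrase's head is the "bell" part ("bell"); its modifier is "village mountain harbor linen".
That top-level split, carried through the inner groups, gives [[village [mountain [harbor linen]]] bell].

[[village [mountain [harbor linen]]] bell]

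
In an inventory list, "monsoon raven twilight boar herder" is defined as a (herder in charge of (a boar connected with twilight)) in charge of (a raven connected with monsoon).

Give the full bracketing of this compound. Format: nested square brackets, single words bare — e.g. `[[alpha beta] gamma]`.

Whole compound: head "herder" (specifically "twilight boar herder"), modifier "monsoon raven".
"monsoon raven" → head "raven", modifier "monsoon".
"twilight boar herder" → head "herder", modifier "twilight boar".
"twilight boar" → head "boar", modifier "twilight".
Assembled: [[monsoon raven] [[twilight boar] herder]].

[[monsoon raven] [[twilight boar] herder]]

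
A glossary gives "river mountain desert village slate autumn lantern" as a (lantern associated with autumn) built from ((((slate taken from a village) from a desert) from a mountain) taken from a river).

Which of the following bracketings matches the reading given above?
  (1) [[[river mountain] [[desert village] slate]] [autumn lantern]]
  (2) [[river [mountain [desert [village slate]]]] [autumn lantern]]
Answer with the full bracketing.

The paraphrase's head is the "lantern" part ("autumn lantern"); its modifier is "river mountain desert village slate".
That top-level split, carried through the inner groups, gives [[river [mountain [desert [village slate]]]] [autumn lantern]].

[[river [mountain [desert [village slate]]]] [autumn lantern]]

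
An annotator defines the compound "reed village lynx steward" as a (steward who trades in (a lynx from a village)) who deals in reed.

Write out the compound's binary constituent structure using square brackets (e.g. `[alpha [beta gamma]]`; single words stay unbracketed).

[reed [[village lynx] steward]]

Whole compound: head "steward" (specifically "village lynx steward"), modifier "reed".
"village lynx steward" → head "steward", modifier "village lynx".
"village lynx" → head "lynx", modifier "village".
So the structure is [reed [[village lynx] steward]].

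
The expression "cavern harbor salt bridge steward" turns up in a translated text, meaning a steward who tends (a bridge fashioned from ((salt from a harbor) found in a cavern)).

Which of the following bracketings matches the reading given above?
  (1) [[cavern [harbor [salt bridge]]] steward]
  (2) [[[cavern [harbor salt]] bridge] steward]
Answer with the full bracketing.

The paraphrase's head is the "steward" part ("steward"); its modifier is "cavern harbor salt bridge".
That top-level split, carried through the inner groups, gives [[[cavern [harbor salt]] bridge] steward].

[[[cavern [harbor salt]] bridge] steward]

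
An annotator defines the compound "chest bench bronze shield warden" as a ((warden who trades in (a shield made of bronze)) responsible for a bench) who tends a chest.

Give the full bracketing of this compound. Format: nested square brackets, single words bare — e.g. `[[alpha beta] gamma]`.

At the top level: head "warden" (specifically "bench bronze shield warden"); modifier "chest".
"bench bronze shield warden" → head "warden" (specifically "bronze shield warden"), modifier "bench".
"bronze shield warden" → head "warden", modifier "bronze shield".
"bronze shield" → head "shield", modifier "bronze".
Putting it together: [chest [bench [[bronze shield] warden]]].

[chest [bench [[bronze shield] warden]]]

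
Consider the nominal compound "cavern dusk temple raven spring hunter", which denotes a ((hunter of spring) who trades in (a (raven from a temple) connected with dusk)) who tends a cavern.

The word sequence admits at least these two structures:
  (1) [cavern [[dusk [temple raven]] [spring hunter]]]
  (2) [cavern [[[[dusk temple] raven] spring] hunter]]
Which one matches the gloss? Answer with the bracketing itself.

The paraphrase's head is the "hunter" part ("dusk temple raven spring hunter"); its modifier is "cavern".
That top-level split, carried through the inner groups, gives [cavern [[dusk [temple raven]] [spring hunter]]].

[cavern [[dusk [temple raven]] [spring hunter]]]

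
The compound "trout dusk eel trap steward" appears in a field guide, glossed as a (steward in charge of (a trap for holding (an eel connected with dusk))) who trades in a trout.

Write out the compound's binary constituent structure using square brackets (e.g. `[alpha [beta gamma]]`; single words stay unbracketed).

[trout [[[dusk eel] trap] steward]]

At the top level: head "steward" (specifically "dusk eel trap steward"); modifier "trout".
Inside "dusk eel trap steward": head "steward", modifier "dusk eel trap".
Inside "dusk eel trap": head "trap", modifier "dusk eel".
Inside "dusk eel": head "eel", modifier "dusk".
So the structure is [trout [[[dusk eel] trap] steward]].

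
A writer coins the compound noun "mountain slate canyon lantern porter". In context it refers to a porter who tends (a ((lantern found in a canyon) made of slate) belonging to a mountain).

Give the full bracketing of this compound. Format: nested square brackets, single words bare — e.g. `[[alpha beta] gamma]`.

[[mountain [slate [canyon lantern]]] porter]

Whole compound: head "porter", modifier "mountain slate canyon lantern".
Inside "mountain slate canyon lantern": head "lantern" (specifically "slate canyon lantern"), modifier "mountain".
Inside "slate canyon lantern": head "lantern" (specifically "canyon lantern"), modifier "slate".
Inside "canyon lantern": head "lantern", modifier "canyon".
So the structure is [[mountain [slate [canyon lantern]]] porter].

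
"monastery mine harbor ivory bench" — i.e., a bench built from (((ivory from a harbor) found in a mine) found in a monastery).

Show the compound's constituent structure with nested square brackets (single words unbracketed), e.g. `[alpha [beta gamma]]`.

[[monastery [mine [harbor ivory]]] bench]

Whole compound: head "bench", modifier "monastery mine harbor ivory".
Inside "monastery mine harbor ivory": head "ivory" (specifically "mine harbor ivory"), modifier "monastery".
Inside "mine harbor ivory": head "ivory" (specifically "harbor ivory"), modifier "mine".
Inside "harbor ivory": head "ivory", modifier "harbor".
Assembled: [[monastery [mine [harbor ivory]]] bench].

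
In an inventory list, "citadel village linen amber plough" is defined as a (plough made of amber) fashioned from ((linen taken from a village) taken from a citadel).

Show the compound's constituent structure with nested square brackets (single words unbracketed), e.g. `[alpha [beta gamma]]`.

[[citadel [village linen]] [amber plough]]

Whole compound: head "plough" (specifically "amber plough"), modifier "citadel village linen".
Inside "citadel village linen": head "linen" (specifically "village linen"), modifier "citadel".
Inside "village linen": head "linen", modifier "village".
Inside "amber plough": head "plough", modifier "amber".
Assembled: [[citadel [village linen]] [amber plough]].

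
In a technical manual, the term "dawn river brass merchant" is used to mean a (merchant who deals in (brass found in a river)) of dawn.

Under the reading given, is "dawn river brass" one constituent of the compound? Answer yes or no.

no

The top-level split is [dawn] [river brass merchant]; the full structure is [dawn [[river brass] merchant]].
"dawn river brass" straddles a constituent boundary, so it is not a single unit.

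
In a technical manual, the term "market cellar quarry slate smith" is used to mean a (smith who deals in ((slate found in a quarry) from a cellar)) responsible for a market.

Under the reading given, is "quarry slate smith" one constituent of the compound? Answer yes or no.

no

The top-level split is [market] [cellar quarry slate smith]; the full structure is [market [[cellar [quarry slate]] smith]].
"quarry slate smith" straddles a constituent boundary, so it is not a single unit.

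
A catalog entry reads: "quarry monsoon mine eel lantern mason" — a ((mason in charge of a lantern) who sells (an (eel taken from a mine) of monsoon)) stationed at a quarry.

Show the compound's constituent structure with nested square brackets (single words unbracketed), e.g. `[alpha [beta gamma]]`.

[quarry [[monsoon [mine eel]] [lantern mason]]]

At the top level: head "mason" (specifically "monsoon mine eel lantern mason"); modifier "quarry".
Inside "monsoon mine eel lantern mason": head "mason" (specifically "lantern mason"), modifier "monsoon mine eel".
Inside "monsoon mine eel": head "eel" (specifically "mine eel"), modifier "monsoon".
Inside "mine eel": head "eel", modifier "mine".
Inside "lantern mason": head "mason", modifier "lantern".
Putting it together: [quarry [[monsoon [mine eel]] [lantern mason]]].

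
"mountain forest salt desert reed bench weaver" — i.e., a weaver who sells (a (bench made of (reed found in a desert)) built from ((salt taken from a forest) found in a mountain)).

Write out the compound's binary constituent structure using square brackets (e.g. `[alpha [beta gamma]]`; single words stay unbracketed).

Whole compound: head "weaver", modifier "mountain forest salt desert reed bench".
Inside "mountain forest salt desert reed bench": head "bench" (specifically "desert reed bench"), modifier "mountain forest salt".
Inside "mountain forest salt": head "salt" (specifically "forest salt"), modifier "mountain".
Inside "forest salt": head "salt", modifier "forest".
Inside "desert reed bench": head "bench", modifier "desert reed".
Inside "desert reed": head "reed", modifier "desert".
Putting it together: [[[mountain [forest salt]] [[desert reed] bench]] weaver].

[[[mountain [forest salt]] [[desert reed] bench]] weaver]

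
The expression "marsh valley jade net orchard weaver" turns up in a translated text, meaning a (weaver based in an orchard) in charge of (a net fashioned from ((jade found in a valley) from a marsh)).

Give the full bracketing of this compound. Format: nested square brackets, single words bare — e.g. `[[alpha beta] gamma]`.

[[[marsh [valley jade]] net] [orchard weaver]]

Overall it is a kind of weaver (specifically "orchard weaver"); the modifier is "marsh valley jade net".
"marsh valley jade net" → head "net", modifier "marsh valley jade".
"marsh valley jade" → head "jade" (specifically "valley jade"), modifier "marsh".
"valley jade" → head "jade", modifier "valley".
"orchard weaver" → head "weaver", modifier "orchard".
Putting it together: [[[marsh [valley jade]] net] [orchard weaver]].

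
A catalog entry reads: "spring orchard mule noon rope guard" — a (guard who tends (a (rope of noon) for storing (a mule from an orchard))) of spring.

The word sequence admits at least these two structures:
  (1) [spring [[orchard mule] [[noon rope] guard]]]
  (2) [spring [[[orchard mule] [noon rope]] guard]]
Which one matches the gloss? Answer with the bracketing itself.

The paraphrase's head is the "guard" part ("orchard mule noon rope guard"); its modifier is "spring".
That top-level split, carried through the inner groups, gives [spring [[[orchard mule] [noon rope]] guard]].

[spring [[[orchard mule] [noon rope]] guard]]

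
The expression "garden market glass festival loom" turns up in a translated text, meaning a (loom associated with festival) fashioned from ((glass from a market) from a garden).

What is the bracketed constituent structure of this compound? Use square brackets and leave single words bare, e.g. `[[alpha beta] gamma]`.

[[garden [market glass]] [festival loom]]

Whole compound: head "loom" (specifically "festival loom"), modifier "garden market glass".
Inside "garden market glass": head "glass" (specifically "market glass"), modifier "garden".
Inside "market glass": head "glass", modifier "market".
Inside "festival loom": head "loom", modifier "festival".
Putting it together: [[garden [market glass]] [festival loom]].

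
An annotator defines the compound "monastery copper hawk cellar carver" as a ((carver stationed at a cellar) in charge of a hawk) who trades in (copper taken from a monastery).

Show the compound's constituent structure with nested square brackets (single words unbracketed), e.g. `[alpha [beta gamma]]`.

Whole compound: head "carver" (specifically "hawk cellar carver"), modifier "monastery copper".
"monastery copper" → head "copper", modifier "monastery".
"hawk cellar carver" → head "carver" (specifically "cellar carver"), modifier "hawk".
"cellar carver" → head "carver", modifier "cellar".
Putting it together: [[monastery copper] [hawk [cellar carver]]].

[[monastery copper] [hawk [cellar carver]]]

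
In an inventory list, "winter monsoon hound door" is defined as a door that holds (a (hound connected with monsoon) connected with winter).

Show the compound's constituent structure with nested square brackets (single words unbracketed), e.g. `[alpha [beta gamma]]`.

The outermost head in the paraphrase is "door", modified by "winter monsoon hound".
Inside "winter monsoon hound": head "hound" (specifically "monsoon hound"), modifier "winter".
Inside "monsoon hound": head "hound", modifier "monsoon".
Assembled: [[winter [monsoon hound]] door].

[[winter [monsoon hound]] door]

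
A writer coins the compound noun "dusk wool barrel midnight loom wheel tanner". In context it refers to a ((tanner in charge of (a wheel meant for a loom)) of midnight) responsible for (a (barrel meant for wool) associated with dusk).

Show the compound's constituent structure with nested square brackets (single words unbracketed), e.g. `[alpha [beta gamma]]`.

At the top level: head "tanner" (specifically "midnight loom wheel tanner"); modifier "dusk wool barrel".
"dusk wool barrel" → head "barrel" (specifically "wool barrel"), modifier "dusk".
"wool barrel" → head "barrel", modifier "wool".
"midnight loom wheel tanner" → head "tanner" (specifically "loom wheel tanner"), modifier "midnight".
"loom wheel tanner" → head "tanner", modifier "loom wheel".
"loom wheel" → head "wheel", modifier "loom".
So the structure is [[dusk [wool barrel]] [midnight [[loom wheel] tanner]]].

[[dusk [wool barrel]] [midnight [[loom wheel] tanner]]]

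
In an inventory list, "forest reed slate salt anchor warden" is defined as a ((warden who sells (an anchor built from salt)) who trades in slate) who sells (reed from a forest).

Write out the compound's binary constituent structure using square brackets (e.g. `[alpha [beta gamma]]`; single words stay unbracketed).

[[forest reed] [slate [[salt anchor] warden]]]

Overall it is a kind of warden (specifically "slate salt anchor warden"); the modifier is "forest reed".
Inside "forest reed": head "reed", modifier "forest".
Inside "slate salt anchor warden": head "warden" (specifically "salt anchor warden"), modifier "slate".
Inside "salt anchor warden": head "warden", modifier "salt anchor".
Inside "salt anchor": head "anchor", modifier "salt".
So the structure is [[forest reed] [slate [[salt anchor] warden]]].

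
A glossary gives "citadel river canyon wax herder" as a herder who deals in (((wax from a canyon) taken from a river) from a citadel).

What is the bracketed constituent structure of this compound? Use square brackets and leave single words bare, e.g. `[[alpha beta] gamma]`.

At the top level: head "herder"; modifier "citadel river canyon wax".
Within "citadel river canyon wax", the head is "wax" (specifically "river canyon wax") and the modifier is "citadel".
Within "river canyon wax", the head is "wax" (specifically "canyon wax") and the modifier is "river".
Within "canyon wax", the head is "wax" and the modifier is "canyon".
So the structure is [[citadel [river [canyon wax]]] herder].

[[citadel [river [canyon wax]]] herder]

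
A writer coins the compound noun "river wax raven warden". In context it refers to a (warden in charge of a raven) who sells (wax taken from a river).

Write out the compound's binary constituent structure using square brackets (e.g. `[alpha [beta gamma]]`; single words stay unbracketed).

[[river wax] [raven warden]]

At the top level: head "warden" (specifically "raven warden"); modifier "river wax".
Within "river wax", the head is "wax" and the modifier is "river".
Within "raven warden", the head is "warden" and the modifier is "raven".
Putting it together: [[river wax] [raven warden]].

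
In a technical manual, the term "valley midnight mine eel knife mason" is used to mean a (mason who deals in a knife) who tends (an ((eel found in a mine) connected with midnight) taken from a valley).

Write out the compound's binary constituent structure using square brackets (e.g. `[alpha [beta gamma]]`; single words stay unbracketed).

[[valley [midnight [mine eel]]] [knife mason]]

Whole compound: head "mason" (specifically "knife mason"), modifier "valley midnight mine eel".
Inside "valley midnight mine eel": head "eel" (specifically "midnight mine eel"), modifier "valley".
Inside "midnight mine eel": head "eel" (specifically "mine eel"), modifier "midnight".
Inside "mine eel": head "eel", modifier "mine".
Inside "knife mason": head "mason", modifier "knife".
Assembled: [[valley [midnight [mine eel]]] [knife mason]].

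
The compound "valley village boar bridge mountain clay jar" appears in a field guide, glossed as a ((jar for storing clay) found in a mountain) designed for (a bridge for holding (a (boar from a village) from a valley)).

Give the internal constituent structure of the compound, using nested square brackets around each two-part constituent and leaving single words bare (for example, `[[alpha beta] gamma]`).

[[[valley [village boar]] bridge] [mountain [clay jar]]]

The outermost head in the paraphrase is "jar" (specifically "mountain clay jar"), modified by "valley village boar bridge".
Within "valley village boar bridge", the head is "bridge" and the modifier is "valley village boar".
Within "valley village boar", the head is "boar" (specifically "village boar") and the modifier is "valley".
Within "village boar", the head is "boar" and the modifier is "village".
Within "mountain clay jar", the head is "jar" (specifically "clay jar") and the modifier is "mountain".
Within "clay jar", the head is "jar" and the modifier is "clay".
Putting it together: [[[valley [village boar]] bridge] [mountain [clay jar]]].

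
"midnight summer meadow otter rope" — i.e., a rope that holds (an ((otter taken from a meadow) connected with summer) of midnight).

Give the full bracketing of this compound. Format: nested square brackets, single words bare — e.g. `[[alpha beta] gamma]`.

[[midnight [summer [meadow otter]]] rope]

At the top level: head "rope"; modifier "midnight summer meadow otter".
Within "midnight summer meadow otter", the head is "otter" (specifically "summer meadow otter") and the modifier is "midnight".
Within "summer meadow otter", the head is "otter" (specifically "meadow otter") and the modifier is "summer".
Within "meadow otter", the head is "otter" and the modifier is "meadow".
Putting it together: [[midnight [summer [meadow otter]]] rope].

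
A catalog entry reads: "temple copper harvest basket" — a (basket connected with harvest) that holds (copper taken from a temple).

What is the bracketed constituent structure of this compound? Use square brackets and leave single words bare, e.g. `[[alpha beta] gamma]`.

The outermost head in the paraphrase is "basket" (specifically "harvest basket"), modified by "temple copper".
Within "temple copper", the head is "copper" and the modifier is "temple".
Within "harvest basket", the head is "basket" and the modifier is "harvest".
Assembled: [[temple copper] [harvest basket]].

[[temple copper] [harvest basket]]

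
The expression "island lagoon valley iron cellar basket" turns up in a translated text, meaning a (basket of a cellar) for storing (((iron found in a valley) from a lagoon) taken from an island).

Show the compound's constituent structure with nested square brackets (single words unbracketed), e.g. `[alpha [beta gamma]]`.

[[island [lagoon [valley iron]]] [cellar basket]]

Whole compound: head "basket" (specifically "cellar basket"), modifier "island lagoon valley iron".
"island lagoon valley iron" → head "iron" (specifically "lagoon valley iron"), modifier "island".
"lagoon valley iron" → head "iron" (specifically "valley iron"), modifier "lagoon".
"valley iron" → head "iron", modifier "valley".
"cellar basket" → head "basket", modifier "cellar".
Assembled: [[island [lagoon [valley iron]]] [cellar basket]].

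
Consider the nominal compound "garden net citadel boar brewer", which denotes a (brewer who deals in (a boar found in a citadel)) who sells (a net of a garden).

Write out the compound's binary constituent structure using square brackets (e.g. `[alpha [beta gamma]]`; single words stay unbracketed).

The outermost head in the paraphrase is "brewer" (specifically "citadel boar brewer"), modified by "garden net".
"garden net" → head "net", modifier "garden".
"citadel boar brewer" → head "brewer", modifier "citadel boar".
"citadel boar" → head "boar", modifier "citadel".
Putting it together: [[garden net] [[citadel boar] brewer]].

[[garden net] [[citadel boar] brewer]]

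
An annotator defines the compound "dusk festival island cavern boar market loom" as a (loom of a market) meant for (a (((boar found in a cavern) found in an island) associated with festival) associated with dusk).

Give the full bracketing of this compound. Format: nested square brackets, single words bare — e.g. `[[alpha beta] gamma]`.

At the top level: head "loom" (specifically "market loom"); modifier "dusk festival island cavern boar".
Inside "dusk festival island cavern boar": head "boar" (specifically "festival island cavern boar"), modifier "dusk".
Inside "festival island cavern boar": head "boar" (specifically "island cavern boar"), modifier "festival".
Inside "island cavern boar": head "boar" (specifically "cavern boar"), modifier "island".
Inside "cavern boar": head "boar", modifier "cavern".
Inside "market loom": head "loom", modifier "market".
Assembled: [[dusk [festival [island [cavern boar]]]] [market loom]].

[[dusk [festival [island [cavern boar]]]] [market loom]]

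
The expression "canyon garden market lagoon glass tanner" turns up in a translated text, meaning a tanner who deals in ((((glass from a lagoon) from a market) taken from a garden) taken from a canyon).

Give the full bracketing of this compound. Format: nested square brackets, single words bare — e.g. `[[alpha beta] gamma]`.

[[canyon [garden [market [lagoon glass]]]] tanner]

The outermost head in the paraphrase is "tanner", modified by "canyon garden market lagoon glass".
"canyon garden market lagoon glass" → head "glass" (specifically "garden market lagoon glass"), modifier "canyon".
"garden market lagoon glass" → head "glass" (specifically "market lagoon glass"), modifier "garden".
"market lagoon glass" → head "glass" (specifically "lagoon glass"), modifier "market".
"lagoon glass" → head "glass", modifier "lagoon".
So the structure is [[canyon [garden [market [lagoon glass]]]] tanner].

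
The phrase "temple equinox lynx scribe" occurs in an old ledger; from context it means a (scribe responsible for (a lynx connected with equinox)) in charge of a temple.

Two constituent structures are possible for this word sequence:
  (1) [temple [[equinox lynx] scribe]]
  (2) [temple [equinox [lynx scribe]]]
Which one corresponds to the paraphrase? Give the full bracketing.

[temple [[equinox lynx] scribe]]

The paraphrase's head is the "scribe" part ("equinox lynx scribe"); its modifier is "temple".
That top-level split, carried through the inner groups, gives [temple [[equinox lynx] scribe]].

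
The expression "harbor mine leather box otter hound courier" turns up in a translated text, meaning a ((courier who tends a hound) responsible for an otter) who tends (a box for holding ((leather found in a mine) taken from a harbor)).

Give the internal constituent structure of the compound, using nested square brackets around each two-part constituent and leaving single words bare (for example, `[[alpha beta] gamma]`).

[[[harbor [mine leather]] box] [otter [hound courier]]]

Whole compound: head "courier" (specifically "otter hound courier"), modifier "harbor mine leather box".
Inside "harbor mine leather box": head "box", modifier "harbor mine leather".
Inside "harbor mine leather": head "leather" (specifically "mine leather"), modifier "harbor".
Inside "mine leather": head "leather", modifier "mine".
Inside "otter hound courier": head "courier" (specifically "hound courier"), modifier "otter".
Inside "hound courier": head "courier", modifier "hound".
So the structure is [[[harbor [mine leather]] box] [otter [hound courier]]].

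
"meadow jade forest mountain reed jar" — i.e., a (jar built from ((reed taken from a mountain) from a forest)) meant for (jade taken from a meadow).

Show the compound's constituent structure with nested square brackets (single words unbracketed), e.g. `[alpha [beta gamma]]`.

[[meadow jade] [[forest [mountain reed]] jar]]

Whole compound: head "jar" (specifically "forest mountain reed jar"), modifier "meadow jade".
Within "meadow jade", the head is "jade" and the modifier is "meadow".
Within "forest mountain reed jar", the head is "jar" and the modifier is "forest mountain reed".
Within "forest mountain reed", the head is "reed" (specifically "mountain reed") and the modifier is "forest".
Within "mountain reed", the head is "reed" and the modifier is "mountain".
So the structure is [[meadow jade] [[forest [mountain reed]] jar]].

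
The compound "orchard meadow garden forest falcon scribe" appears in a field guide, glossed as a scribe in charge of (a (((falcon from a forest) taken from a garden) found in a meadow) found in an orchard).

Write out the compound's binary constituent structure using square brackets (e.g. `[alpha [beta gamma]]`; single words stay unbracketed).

[[orchard [meadow [garden [forest falcon]]]] scribe]

At the top level: head "scribe"; modifier "orchard meadow garden forest falcon".
"orchard meadow garden forest falcon" → head "falcon" (specifically "meadow garden forest falcon"), modifier "orchard".
"meadow garden forest falcon" → head "falcon" (specifically "garden forest falcon"), modifier "meadow".
"garden forest falcon" → head "falcon" (specifically "forest falcon"), modifier "garden".
"forest falcon" → head "falcon", modifier "forest".
Assembled: [[orchard [meadow [garden [forest falcon]]]] scribe].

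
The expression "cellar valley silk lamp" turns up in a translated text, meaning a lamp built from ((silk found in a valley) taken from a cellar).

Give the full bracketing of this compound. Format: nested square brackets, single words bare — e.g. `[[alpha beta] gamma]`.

[[cellar [valley silk]] lamp]

Whole compound: head "lamp", modifier "cellar valley silk".
Within "cellar valley silk", the head is "silk" (specifically "valley silk") and the modifier is "cellar".
Within "valley silk", the head is "silk" and the modifier is "valley".
So the structure is [[cellar [valley silk]] lamp].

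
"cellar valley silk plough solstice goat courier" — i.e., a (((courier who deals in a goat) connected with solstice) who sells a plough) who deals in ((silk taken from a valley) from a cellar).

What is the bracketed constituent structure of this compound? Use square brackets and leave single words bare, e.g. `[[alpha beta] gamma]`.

[[cellar [valley silk]] [plough [solstice [goat courier]]]]

At the top level: head "courier" (specifically "plough solstice goat courier"); modifier "cellar valley silk".
Within "cellar valley silk", the head is "silk" (specifically "valley silk") and the modifier is "cellar".
Within "valley silk", the head is "silk" and the modifier is "valley".
Within "plough solstice goat courier", the head is "courier" (specifically "solstice goat courier") and the modifier is "plough".
Within "solstice goat courier", the head is "courier" (specifically "goat courier") and the modifier is "solstice".
Within "goat courier", the head is "courier" and the modifier is "goat".
Assembled: [[cellar [valley silk]] [plough [solstice [goat courier]]]].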